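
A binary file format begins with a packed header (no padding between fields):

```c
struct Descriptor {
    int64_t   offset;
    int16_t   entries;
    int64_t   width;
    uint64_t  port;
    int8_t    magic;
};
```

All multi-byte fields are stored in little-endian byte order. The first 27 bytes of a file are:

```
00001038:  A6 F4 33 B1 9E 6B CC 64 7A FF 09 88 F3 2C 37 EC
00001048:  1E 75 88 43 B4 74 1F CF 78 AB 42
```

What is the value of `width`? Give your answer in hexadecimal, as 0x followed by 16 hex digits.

`width` follows `offset` (8 B), `entries` (2 B), so it starts at offset 8 + 2 = 10 and occupies 8 bytes.
Bytes at offsets 10..17: 09 88 F3 2C 37 EC 1E 75.
Little-endian stores the least-significant byte at the lowest address.
Reassemble most-significant byte first: 75 1E EC 37 2C F3 88 09 → 0x751EEC372CF38809.

0x751EEC372CF38809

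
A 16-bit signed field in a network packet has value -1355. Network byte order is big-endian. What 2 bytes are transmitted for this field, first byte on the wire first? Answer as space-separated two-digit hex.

FA B5

Two's complement of -1355 in 16 bits: 1355 = 0x054B; invert → 0xFAB4; add 1 → 0xFAB5.
Split into bytes (most-significant first): FA B5.
Big-endian: lowest address holds the most-significant byte.
So the memory order matches the most-significant-first order: FA B5.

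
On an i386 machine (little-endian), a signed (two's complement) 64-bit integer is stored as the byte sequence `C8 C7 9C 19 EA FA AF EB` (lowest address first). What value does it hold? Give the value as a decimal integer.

Little-endian: lowest address holds the least-significant byte.
Reassemble most-significant byte first: EB AF FA EA 19 9C C7 C8 → 0xEBAFFAEA199CC7C8.
Top bit is set, so as a signed 64-bit value this is 0xEBAFFAEA199CC7C8 − 2^64 = -1463675470513125432.

-1463675470513125432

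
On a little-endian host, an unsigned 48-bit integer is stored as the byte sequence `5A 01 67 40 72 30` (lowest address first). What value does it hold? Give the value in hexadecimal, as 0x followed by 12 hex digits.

Little-endian stores the least-significant byte at the lowest address.
Reassemble most-significant byte first: 30 72 40 67 01 5A → 0x30724067015A.

0x30724067015A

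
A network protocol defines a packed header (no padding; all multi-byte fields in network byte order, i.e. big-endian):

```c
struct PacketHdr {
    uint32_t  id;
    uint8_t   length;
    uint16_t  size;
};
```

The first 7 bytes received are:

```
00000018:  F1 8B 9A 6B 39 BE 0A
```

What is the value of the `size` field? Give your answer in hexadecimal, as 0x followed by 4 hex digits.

0xBE0A

`size` follows `id` (4 B), `length` (1 B), so it starts at offset 4 + 1 = 5 and occupies 2 bytes.
Bytes at offsets 5..6: BE 0A.
Big-endian: lowest address holds the most-significant byte.
The bytes are already most-significant first: 0xBE0A.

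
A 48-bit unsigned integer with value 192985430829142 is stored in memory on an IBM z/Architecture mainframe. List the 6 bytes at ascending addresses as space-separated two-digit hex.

AF 84 EC 0D 28 56

192985430829142 in hexadecimal, padded to 48 bits, is 0xAF84EC0D2856.
Split into bytes (most-significant first): AF 84 EC 0D 28 56.
In big-endian order the high byte comes first in memory.
So the memory order matches the most-significant-first order: AF 84 EC 0D 28 56.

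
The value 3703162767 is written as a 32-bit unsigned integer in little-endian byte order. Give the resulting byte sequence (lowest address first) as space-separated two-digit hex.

3703162767 in hexadecimal, padded to 32 bits, is 0xDCB9C78F.
Split into bytes (most-significant first): DC B9 C7 8F.
Little-endian stores the least-significant byte at the lowest address.
So at ascending addresses the bytes are 8F C7 B9 DC.

8F C7 B9 DC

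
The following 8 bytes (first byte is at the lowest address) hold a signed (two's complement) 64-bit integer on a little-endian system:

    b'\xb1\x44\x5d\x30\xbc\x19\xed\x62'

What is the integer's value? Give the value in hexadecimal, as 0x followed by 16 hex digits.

In little-endian order the low byte comes first in memory.
Reassemble most-significant byte first: 62 ED 19 BC 30 5D 44 B1 → 0x62ED19BC305D44B1.

0x62ED19BC305D44B1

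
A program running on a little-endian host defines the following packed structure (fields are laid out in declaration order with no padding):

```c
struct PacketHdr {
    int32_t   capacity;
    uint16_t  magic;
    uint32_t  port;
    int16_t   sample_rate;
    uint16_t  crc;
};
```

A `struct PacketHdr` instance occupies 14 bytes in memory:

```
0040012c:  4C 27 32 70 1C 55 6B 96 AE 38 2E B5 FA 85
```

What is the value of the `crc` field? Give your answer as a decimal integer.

34298

`crc` follows `capacity` (4 B), `magic` (2 B), `port` (4 B), `sample_rate` (2 B), so it starts at offset 4 + 2 + 4 + 2 = 12 and occupies 2 bytes.
Bytes at offsets 12..13: FA 85.
Little-endian stores the least-significant byte at the lowest address.
Reassemble most-significant byte first: 85 FA → 0x85FA.
0x85FA = 34298.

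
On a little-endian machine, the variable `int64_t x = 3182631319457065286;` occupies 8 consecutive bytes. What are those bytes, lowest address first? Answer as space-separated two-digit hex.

46 69 45 9F 52 FA 2A 2C

3182631319457065286 in hexadecimal, padded to 64 bits, is 0x2C2AFA529F456946.
Split into bytes (most-significant first): 2C 2A FA 52 9F 45 69 46.
In little-endian order the low byte comes first in memory.
So at ascending addresses the bytes are 46 69 45 9F 52 FA 2A 2C.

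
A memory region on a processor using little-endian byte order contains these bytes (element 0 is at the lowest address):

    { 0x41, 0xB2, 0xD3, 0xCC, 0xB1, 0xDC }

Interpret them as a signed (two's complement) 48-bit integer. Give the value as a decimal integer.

-38818772962751

Little-endian stores the least-significant byte at the lowest address.
Reassemble most-significant byte first: DC B1 CC D3 B2 41 → 0xDCB1CCD3B241.
Top bit is set, so as a signed 48-bit value this is 0xDCB1CCD3B241 − 2^48 = -38818772962751.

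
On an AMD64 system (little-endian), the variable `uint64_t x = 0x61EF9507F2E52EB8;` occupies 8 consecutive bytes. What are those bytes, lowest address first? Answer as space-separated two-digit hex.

B8 2E E5 F2 07 95 EF 61

Split into bytes (most-significant first): 61 EF 95 07 F2 E5 2E B8.
Little-endian: lowest address holds the least-significant byte.
So at ascending addresses the bytes are B8 2E E5 F2 07 95 EF 61.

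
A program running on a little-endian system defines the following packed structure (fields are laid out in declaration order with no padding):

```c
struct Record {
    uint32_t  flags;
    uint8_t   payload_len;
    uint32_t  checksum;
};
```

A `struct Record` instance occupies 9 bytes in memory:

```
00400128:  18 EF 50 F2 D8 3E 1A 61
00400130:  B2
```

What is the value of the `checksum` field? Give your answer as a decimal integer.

2992708158

`checksum` follows `flags` (4 B), `payload_len` (1 B), so it starts at offset 4 + 1 = 5 and occupies 4 bytes.
Bytes at offsets 5..8: 3E 1A 61 B2.
Little-endian: lowest address holds the least-significant byte.
Reassemble most-significant byte first: B2 61 1A 3E → 0xB2611A3E.
0xB2611A3E = 2992708158.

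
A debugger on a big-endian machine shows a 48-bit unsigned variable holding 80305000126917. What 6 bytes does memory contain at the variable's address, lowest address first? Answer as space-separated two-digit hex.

49 09 77 01 99 C5

80305000126917 in hexadecimal, padded to 48 bits, is 0x4909770199C5.
Split into bytes (most-significant first): 49 09 77 01 99 C5.
Big-endian: lowest address holds the most-significant byte.
So the memory order matches the most-significant-first order: 49 09 77 01 99 C5.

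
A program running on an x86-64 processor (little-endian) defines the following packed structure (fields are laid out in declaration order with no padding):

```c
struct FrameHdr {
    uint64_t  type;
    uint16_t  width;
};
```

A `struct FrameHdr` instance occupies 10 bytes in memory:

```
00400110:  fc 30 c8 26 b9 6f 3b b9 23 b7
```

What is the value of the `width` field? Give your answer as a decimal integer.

46883

`width` follows `type` (8 bytes), so it starts at byte offset 8 and occupies 2 bytes.
Bytes at offsets 8..9: 23 B7.
Little-endian: lowest address holds the least-significant byte.
Reassemble most-significant byte first: B7 23 → 0xB723.
0xB723 = 46883.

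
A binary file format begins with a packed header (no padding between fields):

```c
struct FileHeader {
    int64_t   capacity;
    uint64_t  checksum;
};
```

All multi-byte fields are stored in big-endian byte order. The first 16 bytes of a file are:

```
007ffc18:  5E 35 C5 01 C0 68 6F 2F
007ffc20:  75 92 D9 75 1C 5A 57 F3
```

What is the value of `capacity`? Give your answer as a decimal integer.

`capacity` is the first field, at byte offset 0, occupying 8 bytes.
Bytes at offsets 0..7: 5E 35 C5 01 C0 68 6F 2F.
Big-endian: lowest address holds the most-significant byte.
The bytes are already most-significant first: 0x5E35C501C0686F2F.
0x5E35C501C0686F2F = 6788548624644599599.

6788548624644599599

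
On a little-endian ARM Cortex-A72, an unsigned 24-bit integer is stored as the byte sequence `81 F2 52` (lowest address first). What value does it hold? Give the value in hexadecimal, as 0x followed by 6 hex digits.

0x52F281

Little-endian: lowest address holds the least-significant byte.
Reassemble most-significant byte first: 52 F2 81 → 0x52F281.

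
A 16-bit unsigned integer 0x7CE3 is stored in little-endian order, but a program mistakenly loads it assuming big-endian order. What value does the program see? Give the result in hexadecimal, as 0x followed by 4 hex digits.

Stored little-endian, the bytes at ascending addresses are E3 7C.
Read back as big-endian, the last byte is least significant, giving 0xE37C.

0xE37C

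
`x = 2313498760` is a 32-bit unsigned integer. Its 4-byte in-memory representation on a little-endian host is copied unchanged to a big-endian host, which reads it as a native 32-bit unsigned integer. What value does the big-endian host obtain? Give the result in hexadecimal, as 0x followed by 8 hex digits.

2313498760 in 32-bit hexadecimal is 0x89E53088.
Stored little-endian, the bytes at ascending addresses are 88 30 E5 89.
Read back as big-endian, the last byte is least significant, giving 0x8830E589.

0x8830E589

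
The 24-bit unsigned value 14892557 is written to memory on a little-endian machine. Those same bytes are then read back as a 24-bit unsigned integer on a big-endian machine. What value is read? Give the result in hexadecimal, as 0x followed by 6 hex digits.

0x0D3EE3

14892557 in 24-bit hexadecimal is 0xE33E0D.
Stored little-endian, the bytes at ascending addresses are 0D 3E E3.
Read back as big-endian, the last byte is least significant, giving 0x0D3EE3.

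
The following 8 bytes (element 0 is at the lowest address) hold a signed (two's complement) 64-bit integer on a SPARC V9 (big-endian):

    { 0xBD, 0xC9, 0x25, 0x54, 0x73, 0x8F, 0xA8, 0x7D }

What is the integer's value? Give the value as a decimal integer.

-4771241285576054659

Big-endian stores the most-significant byte at the lowest address.
The bytes are already most-significant first: 0xBDC92554738FA87D.
Top bit is set, so as a signed 64-bit value this is 0xBDC92554738FA87D − 2^64 = -4771241285576054659.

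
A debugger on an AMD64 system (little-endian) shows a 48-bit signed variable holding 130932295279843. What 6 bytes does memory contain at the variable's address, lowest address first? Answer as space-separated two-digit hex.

130932295279843 in hexadecimal, padded to 48 bits, is 0x77150CF324E3.
Split into bytes (most-significant first): 77 15 0C F3 24 E3.
Little-endian: lowest address holds the least-significant byte.
So at ascending addresses the bytes are E3 24 F3 0C 15 77.

E3 24 F3 0C 15 77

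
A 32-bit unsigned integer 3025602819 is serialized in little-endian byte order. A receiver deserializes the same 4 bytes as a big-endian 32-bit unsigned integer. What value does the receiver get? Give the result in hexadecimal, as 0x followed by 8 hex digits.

0x030957B4

3025602819 in 32-bit hexadecimal is 0xB4570903.
Stored little-endian, the bytes at ascending addresses are 03 09 57 B4.
Read back as big-endian, the last byte is least significant, giving 0x030957B4.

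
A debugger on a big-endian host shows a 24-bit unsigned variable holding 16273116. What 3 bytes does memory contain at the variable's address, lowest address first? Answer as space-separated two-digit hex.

16273116 in hexadecimal, padded to 24 bits, is 0xF84EDC.
Split into bytes (most-significant first): F8 4E DC.
Big-endian: lowest address holds the most-significant byte.
So the memory order matches the most-significant-first order: F8 4E DC.

F8 4E DC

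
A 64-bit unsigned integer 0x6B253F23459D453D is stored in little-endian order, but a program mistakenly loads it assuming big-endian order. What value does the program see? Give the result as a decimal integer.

Stored little-endian, the bytes at ascending addresses are 3D 45 9D 45 23 3F 25 6B.
Read back as big-endian, the last byte is least significant, giving 0x3D459D45233F256B.
0x3D459D45233F256B = 4415107929976284523.

4415107929976284523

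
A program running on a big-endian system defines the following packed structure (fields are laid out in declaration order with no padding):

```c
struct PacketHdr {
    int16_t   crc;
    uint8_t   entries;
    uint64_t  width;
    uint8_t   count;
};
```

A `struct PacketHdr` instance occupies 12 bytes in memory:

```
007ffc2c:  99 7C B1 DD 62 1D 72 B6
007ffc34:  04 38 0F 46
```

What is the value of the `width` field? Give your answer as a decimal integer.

15952345208616925199

`width` follows `crc` (2 B), `entries` (1 B), so it starts at offset 2 + 1 = 3 and occupies 8 bytes.
Bytes at offsets 3..10: DD 62 1D 72 B6 04 38 0F.
Big-endian stores the most-significant byte at the lowest address.
The bytes are already most-significant first: 0xDD621D72B604380F.
0xDD621D72B604380F = 15952345208616925199.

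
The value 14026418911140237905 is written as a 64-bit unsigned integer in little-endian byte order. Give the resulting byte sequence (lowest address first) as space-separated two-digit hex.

14026418911140237905 in hexadecimal, padded to 64 bits, is 0xC2A7D9AF3D55D251.
Split into bytes (most-significant first): C2 A7 D9 AF 3D 55 D2 51.
In little-endian order the low byte comes first in memory.
So at ascending addresses the bytes are 51 D2 55 3D AF D9 A7 C2.

51 D2 55 3D AF D9 A7 C2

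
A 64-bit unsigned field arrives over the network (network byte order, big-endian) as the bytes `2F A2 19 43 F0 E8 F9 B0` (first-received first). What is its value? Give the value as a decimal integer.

Big-endian stores the most-significant byte at the lowest address.
The bytes are already most-significant first: 0x2FA21943F0E8F9B0.
0x2FA21943F0E8F9B0 = 3432333645605042608.

3432333645605042608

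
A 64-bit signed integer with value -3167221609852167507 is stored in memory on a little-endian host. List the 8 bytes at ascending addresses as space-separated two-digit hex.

Two's complement of -3167221609852167507 in 64 bits: 3167221609852167507 = 0x2BF43B46042DE553; invert → 0xD40BC4B9FBD21AAC; add 1 → 0xD40BC4B9FBD21AAD.
Split into bytes (most-significant first): D4 0B C4 B9 FB D2 1A AD.
In little-endian order the low byte comes first in memory.
So at ascending addresses the bytes are AD 1A D2 FB B9 C4 0B D4.

AD 1A D2 FB B9 C4 0B D4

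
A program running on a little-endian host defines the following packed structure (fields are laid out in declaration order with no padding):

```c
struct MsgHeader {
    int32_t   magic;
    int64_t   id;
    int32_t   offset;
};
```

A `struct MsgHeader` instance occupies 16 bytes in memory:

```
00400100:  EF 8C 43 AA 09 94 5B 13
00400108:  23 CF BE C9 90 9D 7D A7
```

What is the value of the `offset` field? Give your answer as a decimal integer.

`offset` follows `magic` (4 B), `id` (8 B), so it starts at offset 4 + 8 = 12 and occupies 4 bytes.
Bytes at offsets 12..15: 90 9D 7D A7.
In little-endian order the low byte comes first in memory.
Reassemble most-significant byte first: A7 7D 9D 90 → 0xA77D9D90.
Top bit is set, so as a signed 32-bit value this is 0xA77D9D90 − 2^32 = -1484939888.

-1484939888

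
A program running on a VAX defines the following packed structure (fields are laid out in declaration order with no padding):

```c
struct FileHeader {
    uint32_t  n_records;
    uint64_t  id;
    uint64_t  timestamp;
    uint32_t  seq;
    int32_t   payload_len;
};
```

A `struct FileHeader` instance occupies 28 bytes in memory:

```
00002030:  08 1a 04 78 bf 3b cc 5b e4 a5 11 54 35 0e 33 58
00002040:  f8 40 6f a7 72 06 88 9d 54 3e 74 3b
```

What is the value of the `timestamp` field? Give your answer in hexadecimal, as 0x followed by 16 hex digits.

0xA76F40F858330E35

`timestamp` follows `n_records` (4 B), `id` (8 B), so it starts at offset 4 + 8 = 12 and occupies 8 bytes.
Bytes at offsets 12..19: 35 0E 33 58 F8 40 6F A7.
Little-endian stores the least-significant byte at the lowest address.
Reassemble most-significant byte first: A7 6F 40 F8 58 33 0E 35 → 0xA76F40F858330E35.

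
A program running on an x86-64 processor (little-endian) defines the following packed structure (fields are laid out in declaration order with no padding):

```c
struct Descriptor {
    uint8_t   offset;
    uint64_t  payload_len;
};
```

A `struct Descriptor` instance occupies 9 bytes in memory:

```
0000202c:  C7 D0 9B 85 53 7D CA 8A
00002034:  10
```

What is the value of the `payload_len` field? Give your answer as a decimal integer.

`payload_len` follows `offset` (1 byte), so it starts at byte offset 1 and occupies 8 bytes.
Bytes at offsets 1..8: D0 9B 85 53 7D CA 8A 10.
In little-endian order the low byte comes first in memory.
Reassemble most-significant byte first: 10 8A CA 7D 53 85 9B D0 → 0x108ACA7D53859BD0.
0x108ACA7D53859BD0 = 1191987691013905360.

1191987691013905360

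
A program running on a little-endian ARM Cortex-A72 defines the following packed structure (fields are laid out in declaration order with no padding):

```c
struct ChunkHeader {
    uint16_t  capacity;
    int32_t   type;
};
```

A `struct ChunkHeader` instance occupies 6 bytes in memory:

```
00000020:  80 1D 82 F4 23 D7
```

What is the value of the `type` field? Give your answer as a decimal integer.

`type` follows `capacity` (2 bytes), so it starts at byte offset 2 and occupies 4 bytes.
Bytes at offsets 2..5: 82 F4 23 D7.
Little-endian: lowest address holds the least-significant byte.
Reassemble most-significant byte first: D7 23 F4 82 → 0xD723F482.
Top bit is set, so as a signed 32-bit value this is 0xD723F482 − 2^32 = -685509502.

-685509502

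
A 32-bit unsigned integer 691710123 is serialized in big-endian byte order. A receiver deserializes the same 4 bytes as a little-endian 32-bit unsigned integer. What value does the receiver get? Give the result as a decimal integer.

2879928873

691710123 in 32-bit hexadecimal is 0x293AA8AB.
Stored big-endian, the bytes at ascending addresses are 29 3A A8 AB.
Read back as little-endian, the first byte is least significant, giving 0xABA83A29.
0xABA83A29 = 2879928873.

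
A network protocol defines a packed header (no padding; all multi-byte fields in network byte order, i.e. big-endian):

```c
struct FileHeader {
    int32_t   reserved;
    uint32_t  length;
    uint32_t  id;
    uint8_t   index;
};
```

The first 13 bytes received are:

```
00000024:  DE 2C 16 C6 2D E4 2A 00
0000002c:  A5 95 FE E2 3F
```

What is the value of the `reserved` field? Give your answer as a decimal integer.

`reserved` is the first field, at byte offset 0, occupying 4 bytes.
Bytes at offsets 0..3: DE 2C 16 C6.
Big-endian: lowest address holds the most-significant byte.
The bytes are already most-significant first: 0xDE2C16C6.
Top bit is set, so as a signed 32-bit value this is 0xDE2C16C6 − 2^32 = -567535930.

-567535930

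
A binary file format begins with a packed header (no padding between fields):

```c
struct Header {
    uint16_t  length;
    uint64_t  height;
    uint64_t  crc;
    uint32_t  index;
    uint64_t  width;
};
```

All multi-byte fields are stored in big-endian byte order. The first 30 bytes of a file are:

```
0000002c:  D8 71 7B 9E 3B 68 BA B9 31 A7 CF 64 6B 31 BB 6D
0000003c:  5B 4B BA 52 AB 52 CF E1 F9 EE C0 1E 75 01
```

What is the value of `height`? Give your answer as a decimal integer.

`height` follows `length` (2 bytes), so it starts at byte offset 2 and occupies 8 bytes.
Bytes at offsets 2..9: 7B 9E 3B 68 BA B9 31 A7.
Big-endian: lowest address holds the most-significant byte.
The bytes are already most-significant first: 0x7B9E3B68BAB931A7.
0x7B9E3B68BAB931A7 = 8907622433980756391.

8907622433980756391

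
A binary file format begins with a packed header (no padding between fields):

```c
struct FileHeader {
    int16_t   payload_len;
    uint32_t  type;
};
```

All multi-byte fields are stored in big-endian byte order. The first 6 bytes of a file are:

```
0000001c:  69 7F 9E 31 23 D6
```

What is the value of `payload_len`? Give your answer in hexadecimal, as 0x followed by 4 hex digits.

0x697F

`payload_len` is the first field, at byte offset 0, occupying 2 bytes.
Bytes at offsets 0..1: 69 7F.
In big-endian order the high byte comes first in memory.
The bytes are already most-significant first: 0x697F.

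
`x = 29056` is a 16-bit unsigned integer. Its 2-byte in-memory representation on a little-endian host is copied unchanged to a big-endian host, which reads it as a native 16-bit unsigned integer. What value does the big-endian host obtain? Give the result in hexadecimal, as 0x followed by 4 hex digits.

29056 in 16-bit hexadecimal is 0x7180.
Stored little-endian, the bytes at ascending addresses are 80 71.
Read back as big-endian, the last byte is least significant, giving 0x8071.

0x8071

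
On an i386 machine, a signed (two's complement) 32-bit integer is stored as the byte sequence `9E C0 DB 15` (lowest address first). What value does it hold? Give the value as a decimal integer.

366723230

Little-endian: lowest address holds the least-significant byte.
Reassemble most-significant byte first: 15 DB C0 9E → 0x15DBC09E.
0x15DBC09E = 366723230.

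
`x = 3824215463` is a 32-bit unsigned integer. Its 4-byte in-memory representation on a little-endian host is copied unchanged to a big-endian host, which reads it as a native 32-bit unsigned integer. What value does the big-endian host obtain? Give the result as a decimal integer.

2816864483

3824215463 in 32-bit hexadecimal is 0xE3F0E5A7.
Stored little-endian, the bytes at ascending addresses are A7 E5 F0 E3.
Read back as big-endian, the last byte is least significant, giving 0xA7E5F0E3.
0xA7E5F0E3 = 2816864483.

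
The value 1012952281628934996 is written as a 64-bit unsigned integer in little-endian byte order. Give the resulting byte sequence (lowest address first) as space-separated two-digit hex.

54 03 EA B8 BB BA 0E 0E

1012952281628934996 in hexadecimal, padded to 64 bits, is 0x0E0EBABBB8EA0354.
Split into bytes (most-significant first): 0E 0E BA BB B8 EA 03 54.
In little-endian order the low byte comes first in memory.
So at ascending addresses the bytes are 54 03 EA B8 BB BA 0E 0E.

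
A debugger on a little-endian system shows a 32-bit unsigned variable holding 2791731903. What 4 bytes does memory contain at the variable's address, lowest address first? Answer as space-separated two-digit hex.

BF 72 66 A6

2791731903 in hexadecimal, padded to 32 bits, is 0xA66672BF.
Split into bytes (most-significant first): A6 66 72 BF.
Little-endian stores the least-significant byte at the lowest address.
So at ascending addresses the bytes are BF 72 66 A6.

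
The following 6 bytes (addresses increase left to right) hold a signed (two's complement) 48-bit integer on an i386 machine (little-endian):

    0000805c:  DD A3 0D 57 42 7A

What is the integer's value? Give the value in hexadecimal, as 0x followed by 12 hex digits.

0x7A42570DA3DD

Little-endian: lowest address holds the least-significant byte.
Reassemble most-significant byte first: 7A 42 57 0D A3 DD → 0x7A42570DA3DD.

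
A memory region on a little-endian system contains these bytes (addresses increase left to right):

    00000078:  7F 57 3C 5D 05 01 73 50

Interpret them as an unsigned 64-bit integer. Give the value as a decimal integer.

5796978267906660223

In little-endian order the low byte comes first in memory.
Reassemble most-significant byte first: 50 73 01 05 5D 3C 57 7F → 0x507301055D3C577F.
0x507301055D3C577F = 5796978267906660223.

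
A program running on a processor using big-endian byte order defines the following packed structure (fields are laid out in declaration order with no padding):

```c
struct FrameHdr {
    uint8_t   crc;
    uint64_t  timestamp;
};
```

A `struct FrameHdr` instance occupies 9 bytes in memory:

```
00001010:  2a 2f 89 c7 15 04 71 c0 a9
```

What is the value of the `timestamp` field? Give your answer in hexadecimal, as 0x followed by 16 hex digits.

0x2F89C7150471C0A9

`timestamp` follows `crc` (1 byte), so it starts at byte offset 1 and occupies 8 bytes.
Bytes at offsets 1..8: 2F 89 C7 15 04 71 C0 A9.
Big-endian: lowest address holds the most-significant byte.
The bytes are already most-significant first: 0x2F89C7150471C0A9.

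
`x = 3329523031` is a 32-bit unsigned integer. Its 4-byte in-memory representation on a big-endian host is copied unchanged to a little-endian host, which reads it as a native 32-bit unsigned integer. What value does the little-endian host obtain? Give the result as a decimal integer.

1467839686

3329523031 in 32-bit hexadecimal is 0xC6747D57.
Stored big-endian, the bytes at ascending addresses are C6 74 7D 57.
Read back as little-endian, the first byte is least significant, giving 0x577D74C6.
0x577D74C6 = 1467839686.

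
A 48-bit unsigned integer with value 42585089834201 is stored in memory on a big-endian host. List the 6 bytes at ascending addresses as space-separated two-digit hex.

26 BB 1D 26 FC D9

42585089834201 in hexadecimal, padded to 48 bits, is 0x26BB1D26FCD9.
Split into bytes (most-significant first): 26 BB 1D 26 FC D9.
Big-endian: lowest address holds the most-significant byte.
So the memory order matches the most-significant-first order: 26 BB 1D 26 FC D9.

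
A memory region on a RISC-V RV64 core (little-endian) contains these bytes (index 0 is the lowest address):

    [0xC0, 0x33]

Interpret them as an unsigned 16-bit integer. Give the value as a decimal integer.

In little-endian order the low byte comes first in memory.
Reassemble most-significant byte first: 33 C0 → 0x33C0.
0x33C0 = 13248.

13248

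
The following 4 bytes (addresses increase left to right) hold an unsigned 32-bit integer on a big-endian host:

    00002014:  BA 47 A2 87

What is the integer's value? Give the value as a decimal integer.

In big-endian order the high byte comes first in memory.
The bytes are already most-significant first: 0xBA47A287.
0xBA47A287 = 3125256839.

3125256839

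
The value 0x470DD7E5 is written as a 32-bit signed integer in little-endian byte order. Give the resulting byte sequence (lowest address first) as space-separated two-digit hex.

Split into bytes (most-significant first): 47 0D D7 E5.
In little-endian order the low byte comes first in memory.
So at ascending addresses the bytes are E5 D7 0D 47.

E5 D7 0D 47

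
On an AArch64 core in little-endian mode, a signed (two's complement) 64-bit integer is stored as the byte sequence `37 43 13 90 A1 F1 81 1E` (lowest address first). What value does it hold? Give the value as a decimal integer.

In little-endian order the low byte comes first in memory.
Reassemble most-significant byte first: 1E 81 F1 A1 90 13 43 37 → 0x1E81F1A190134337.
0x1E81F1A190134337 = 2198303769342722871.

2198303769342722871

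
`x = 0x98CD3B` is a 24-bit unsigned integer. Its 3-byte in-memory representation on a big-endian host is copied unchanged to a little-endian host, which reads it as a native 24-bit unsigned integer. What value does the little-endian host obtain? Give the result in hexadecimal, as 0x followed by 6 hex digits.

Stored big-endian, the bytes at ascending addresses are 98 CD 3B.
Read back as little-endian, the first byte is least significant, giving 0x3BCD98.

0x3BCD98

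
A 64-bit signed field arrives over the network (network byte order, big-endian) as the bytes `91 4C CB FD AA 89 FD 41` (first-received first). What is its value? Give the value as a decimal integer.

In big-endian order the high byte comes first in memory.
The bytes are already most-significant first: 0x914CCBFDAA89FD41.
Top bit is set, so as a signed 64-bit value this is 0x914CCBFDAA89FD41 − 2^64 = -7976776549631656639.

-7976776549631656639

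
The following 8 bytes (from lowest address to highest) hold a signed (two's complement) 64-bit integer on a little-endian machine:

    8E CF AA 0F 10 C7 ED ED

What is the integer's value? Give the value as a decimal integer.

-1302165845443948658

Little-endian: lowest address holds the least-significant byte.
Reassemble most-significant byte first: ED ED C7 10 0F AA CF 8E → 0xEDEDC7100FAACF8E.
Top bit is set, so as a signed 64-bit value this is 0xEDEDC7100FAACF8E − 2^64 = -1302165845443948658.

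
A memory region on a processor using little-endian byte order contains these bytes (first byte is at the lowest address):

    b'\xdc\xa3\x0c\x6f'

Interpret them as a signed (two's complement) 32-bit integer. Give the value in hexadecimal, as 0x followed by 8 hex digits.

In little-endian order the low byte comes first in memory.
Reassemble most-significant byte first: 6F 0C A3 DC → 0x6F0CA3DC.

0x6F0CA3DC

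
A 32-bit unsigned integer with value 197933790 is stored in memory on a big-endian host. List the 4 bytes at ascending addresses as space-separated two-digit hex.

0B CC 3A DE

197933790 in hexadecimal, padded to 32 bits, is 0x0BCC3ADE.
Split into bytes (most-significant first): 0B CC 3A DE.
In big-endian order the high byte comes first in memory.
So the memory order matches the most-significant-first order: 0B CC 3A DE.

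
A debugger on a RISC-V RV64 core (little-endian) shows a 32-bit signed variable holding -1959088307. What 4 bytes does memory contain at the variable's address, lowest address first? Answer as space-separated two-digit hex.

Two's complement of -1959088307 in 32 bits: 1959088307 = 0x74C550B3; invert → 0x8B3AAF4C; add 1 → 0x8B3AAF4D.
Split into bytes (most-significant first): 8B 3A AF 4D.
Little-endian: lowest address holds the least-significant byte.
So at ascending addresses the bytes are 4D AF 3A 8B.

4D AF 3A 8B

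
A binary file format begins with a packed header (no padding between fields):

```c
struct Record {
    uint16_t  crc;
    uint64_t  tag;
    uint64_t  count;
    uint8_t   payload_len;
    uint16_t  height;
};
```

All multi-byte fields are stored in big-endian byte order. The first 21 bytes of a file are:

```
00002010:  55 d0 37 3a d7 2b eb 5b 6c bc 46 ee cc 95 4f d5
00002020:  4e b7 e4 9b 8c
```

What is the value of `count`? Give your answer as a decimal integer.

5111247568773664439

`count` follows `crc` (2 B), `tag` (8 B), so it starts at offset 2 + 8 = 10 and occupies 8 bytes.
Bytes at offsets 10..17: 46 EE CC 95 4F D5 4E B7.
Big-endian stores the most-significant byte at the lowest address.
The bytes are already most-significant first: 0x46EECC954FD54EB7.
0x46EECC954FD54EB7 = 5111247568773664439.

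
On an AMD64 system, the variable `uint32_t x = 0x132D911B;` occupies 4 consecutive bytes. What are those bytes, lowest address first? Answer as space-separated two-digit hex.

1B 91 2D 13

Split into bytes (most-significant first): 13 2D 91 1B.
Little-endian stores the least-significant byte at the lowest address.
So at ascending addresses the bytes are 1B 91 2D 13.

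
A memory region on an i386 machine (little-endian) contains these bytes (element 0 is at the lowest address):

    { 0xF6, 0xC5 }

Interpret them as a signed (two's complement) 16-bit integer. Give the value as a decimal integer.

Little-endian stores the least-significant byte at the lowest address.
Reassemble most-significant byte first: C5 F6 → 0xC5F6.
Top bit is set, so as a signed 16-bit value this is 0xC5F6 − 2^16 = -14858.

-14858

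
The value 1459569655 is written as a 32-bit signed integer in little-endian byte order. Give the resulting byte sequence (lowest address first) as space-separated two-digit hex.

F7 43 FF 56

1459569655 in hexadecimal, padded to 32 bits, is 0x56FF43F7.
Split into bytes (most-significant first): 56 FF 43 F7.
In little-endian order the low byte comes first in memory.
So at ascending addresses the bytes are F7 43 FF 56.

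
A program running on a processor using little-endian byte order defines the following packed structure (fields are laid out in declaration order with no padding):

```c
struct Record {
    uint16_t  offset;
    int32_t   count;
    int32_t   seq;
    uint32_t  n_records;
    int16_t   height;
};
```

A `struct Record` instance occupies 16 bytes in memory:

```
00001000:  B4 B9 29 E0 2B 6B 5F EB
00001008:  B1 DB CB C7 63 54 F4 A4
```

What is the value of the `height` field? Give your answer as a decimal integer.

`height` follows `offset` (2 B), `count` (4 B), `seq` (4 B), `n_records` (4 B), so it starts at offset 2 + 4 + 4 + 4 = 14 and occupies 2 bytes.
Bytes at offsets 14..15: F4 A4.
Little-endian: lowest address holds the least-significant byte.
Reassemble most-significant byte first: A4 F4 → 0xA4F4.
Top bit is set, so as a signed 16-bit value this is 0xA4F4 − 2^16 = -23308.

-23308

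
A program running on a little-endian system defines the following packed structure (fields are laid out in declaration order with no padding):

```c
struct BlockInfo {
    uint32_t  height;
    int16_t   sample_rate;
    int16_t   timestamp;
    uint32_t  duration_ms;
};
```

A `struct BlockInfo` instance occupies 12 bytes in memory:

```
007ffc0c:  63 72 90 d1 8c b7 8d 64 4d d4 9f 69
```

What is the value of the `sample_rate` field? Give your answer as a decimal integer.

`sample_rate` follows `height` (4 bytes), so it starts at byte offset 4 and occupies 2 bytes.
Bytes at offsets 4..5: 8C B7.
In little-endian order the low byte comes first in memory.
Reassemble most-significant byte first: B7 8C → 0xB78C.
Top bit is set, so as a signed 16-bit value this is 0xB78C − 2^16 = -18548.

-18548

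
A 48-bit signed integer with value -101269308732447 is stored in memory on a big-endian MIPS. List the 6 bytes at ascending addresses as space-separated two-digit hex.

Two's complement of -101269308732447 in 48 bits: 101269308732447 = 0x5C1A992C741F; invert → 0xA3E566D38BE0; add 1 → 0xA3E566D38BE1.
Split into bytes (most-significant first): A3 E5 66 D3 8B E1.
In big-endian order the high byte comes first in memory.
So the memory order matches the most-significant-first order: A3 E5 66 D3 8B E1.

A3 E5 66 D3 8B E1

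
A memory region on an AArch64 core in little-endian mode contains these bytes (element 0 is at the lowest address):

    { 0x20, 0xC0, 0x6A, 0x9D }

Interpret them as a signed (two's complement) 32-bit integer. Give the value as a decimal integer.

-1653948384

In little-endian order the low byte comes first in memory.
Reassemble most-significant byte first: 9D 6A C0 20 → 0x9D6AC020.
Top bit is set, so as a signed 32-bit value this is 0x9D6AC020 − 2^32 = -1653948384.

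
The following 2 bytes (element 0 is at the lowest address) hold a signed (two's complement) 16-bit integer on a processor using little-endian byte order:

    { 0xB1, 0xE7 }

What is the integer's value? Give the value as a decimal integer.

-6223

Little-endian stores the least-significant byte at the lowest address.
Reassemble most-significant byte first: E7 B1 → 0xE7B1.
Top bit is set, so as a signed 16-bit value this is 0xE7B1 − 2^16 = -6223.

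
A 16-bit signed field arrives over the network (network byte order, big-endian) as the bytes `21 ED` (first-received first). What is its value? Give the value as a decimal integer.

Big-endian stores the most-significant byte at the lowest address.
The bytes are already most-significant first: 0x21ED.
0x21ED = 8685.

8685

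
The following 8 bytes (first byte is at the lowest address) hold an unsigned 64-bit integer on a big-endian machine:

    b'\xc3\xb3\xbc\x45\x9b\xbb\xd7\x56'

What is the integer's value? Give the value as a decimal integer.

14101821865378699094

In big-endian order the high byte comes first in memory.
The bytes are already most-significant first: 0xC3B3BC459BBBD756.
0xC3B3BC459BBBD756 = 14101821865378699094.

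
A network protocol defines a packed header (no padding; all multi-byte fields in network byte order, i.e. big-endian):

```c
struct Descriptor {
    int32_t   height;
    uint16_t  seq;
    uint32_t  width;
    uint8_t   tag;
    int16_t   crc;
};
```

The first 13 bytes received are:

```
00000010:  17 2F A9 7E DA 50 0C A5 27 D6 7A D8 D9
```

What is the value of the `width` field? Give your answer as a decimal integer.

`width` follows `height` (4 B), `seq` (2 B), so it starts at offset 4 + 2 = 6 and occupies 4 bytes.
Bytes at offsets 6..9: 0C A5 27 D6.
In big-endian order the high byte comes first in memory.
The bytes are already most-significant first: 0x0CA527D6.
0x0CA527D6 = 212150230.

212150230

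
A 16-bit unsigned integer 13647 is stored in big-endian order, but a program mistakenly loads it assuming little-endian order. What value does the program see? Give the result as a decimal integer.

20277

13647 in 16-bit hexadecimal is 0x354F.
Stored big-endian, the bytes at ascending addresses are 35 4F.
Read back as little-endian, the first byte is least significant, giving 0x4F35.
0x4F35 = 20277.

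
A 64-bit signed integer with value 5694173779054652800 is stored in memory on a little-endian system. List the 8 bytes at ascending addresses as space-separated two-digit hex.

5694173779054652800 in hexadecimal, padded to 64 bits, is 0x4F05C4E20DE56D80.
Split into bytes (most-significant first): 4F 05 C4 E2 0D E5 6D 80.
Little-endian: lowest address holds the least-significant byte.
So at ascending addresses the bytes are 80 6D E5 0D E2 C4 05 4F.

80 6D E5 0D E2 C4 05 4F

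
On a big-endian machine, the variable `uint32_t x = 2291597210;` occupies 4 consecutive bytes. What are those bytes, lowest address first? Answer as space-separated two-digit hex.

88 96 FF 9A

2291597210 in hexadecimal, padded to 32 bits, is 0x8896FF9A.
Split into bytes (most-significant first): 88 96 FF 9A.
In big-endian order the high byte comes first in memory.
So the memory order matches the most-significant-first order: 88 96 FF 9A.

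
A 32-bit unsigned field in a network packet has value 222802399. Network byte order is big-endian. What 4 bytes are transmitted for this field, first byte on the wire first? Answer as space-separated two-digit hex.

0D 47 B1 DF

222802399 in hexadecimal, padded to 32 bits, is 0x0D47B1DF.
Split into bytes (most-significant first): 0D 47 B1 DF.
Big-endian: lowest address holds the most-significant byte.
So the memory order matches the most-significant-first order: 0D 47 B1 DF.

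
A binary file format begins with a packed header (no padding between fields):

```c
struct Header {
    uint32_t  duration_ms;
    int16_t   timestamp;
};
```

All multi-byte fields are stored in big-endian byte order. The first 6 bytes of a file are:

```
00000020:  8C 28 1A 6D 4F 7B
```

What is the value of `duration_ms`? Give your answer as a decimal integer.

`duration_ms` is the first field, at byte offset 0, occupying 4 bytes.
Bytes at offsets 0..3: 8C 28 1A 6D.
Big-endian stores the most-significant byte at the lowest address.
The bytes are already most-significant first: 0x8C281A6D.
0x8C281A6D = 2351438445.

2351438445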